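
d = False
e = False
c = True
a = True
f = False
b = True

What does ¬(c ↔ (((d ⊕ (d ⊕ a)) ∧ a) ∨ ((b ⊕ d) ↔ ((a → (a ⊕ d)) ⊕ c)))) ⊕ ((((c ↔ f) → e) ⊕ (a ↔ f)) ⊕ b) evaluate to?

False

d ⊕ a = False ⊕ True = True
d ⊕ (d ⊕ a) = False ⊕ True = True
(d ⊕ (d ⊕ a)) ∧ a = True ∧ True = True
b ⊕ d = True ⊕ False = True
a ⊕ d = True ⊕ False = True
a → (a ⊕ d) = True → True = True
(a → (a ⊕ d)) ⊕ c = True ⊕ True = False
(b ⊕ d) ↔ ((a → (a ⊕ d)) ⊕ c) = True ↔ False = False
((d ⊕ (d ⊕ a)) ∧ a) ∨ ((b ⊕ d) ↔ ((a → (a ⊕ d)) ⊕ c)) = True ∨ False = True
c ↔ (((d ⊕ (d ⊕ a)) ∧ a) ∨ ((b ⊕ d) ↔ ((a → (a ⊕ d)) ⊕ c))) = True ↔ True = True
¬(c ↔ (((d ⊕ (d ⊕ a)) ∧ a) ∨ ((b ⊕ d) ↔ ((a → (a ⊕ d)) ⊕ c)))) = ¬True = False
c ↔ f = True ↔ False = False
(c ↔ f) → e = False → False = True
a ↔ f = True ↔ False = False
((c ↔ f) → e) ⊕ (a ↔ f) = True ⊕ False = True
(((c ↔ f) → e) ⊕ (a ↔ f)) ⊕ b = True ⊕ True = False
¬(c ↔ (((d ⊕ (d ⊕ a)) ∧ a) ∨ ((b ⊕ d) ↔ ((a → (a ⊕ d)) ⊕ c)))) ⊕ ((((c ↔ f) → e) ⊕ (a ↔ f)) ⊕ b) = False ⊕ False = False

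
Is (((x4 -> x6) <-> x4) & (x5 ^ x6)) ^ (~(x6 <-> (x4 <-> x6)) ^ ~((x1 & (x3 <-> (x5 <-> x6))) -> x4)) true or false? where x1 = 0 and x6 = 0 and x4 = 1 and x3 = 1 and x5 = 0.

0

Substituting x1=0, x6=0, x4=1, x3=1, x5=0:
x4 -> x6 = 1 -> 0 = 0
(x4 -> x6) <-> x4 = 0 <-> 1 = 0
x5 ^ x6 = 0 ^ 0 = 0
((x4 -> x6) <-> x4) & (x5 ^ x6) = 0 & 0 = 0
x4 <-> x6 = 1 <-> 0 = 0
x6 <-> (x4 <-> x6) = 0 <-> 0 = 1
~(x6 <-> (x4 <-> x6)) = ~1 = 0
x5 <-> x6 = 0 <-> 0 = 1
x3 <-> (x5 <-> x6) = 1 <-> 1 = 1
x1 & (x3 <-> (x5 <-> x6)) = 0 & 1 = 0
(x1 & (x3 <-> (x5 <-> x6))) -> x4 = 0 -> 1 = 1
~((x1 & (x3 <-> (x5 <-> x6))) -> x4) = ~1 = 0
~(x6 <-> (x4 <-> x6)) ^ ~((x1 & (x3 <-> (x5 <-> x6))) -> x4) = 0 ^ 0 = 0
(((x4 -> x6) <-> x4) & (x5 ^ x6)) ^ (~(x6 <-> (x4 <-> x6)) ^ ~((x1 & (x3 <-> (x5 <-> x6))) -> x4)) = 0 ^ 0 = 0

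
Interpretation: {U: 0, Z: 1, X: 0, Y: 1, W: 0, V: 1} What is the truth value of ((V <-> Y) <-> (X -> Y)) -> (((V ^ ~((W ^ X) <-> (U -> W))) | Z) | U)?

V <-> Y = 1 <-> 1 = 1
X -> Y = 0 -> 1 = 1
(V <-> Y) <-> (X -> Y) = 1 <-> 1 = 1
W ^ X = 0 ^ 0 = 0
U -> W = 0 -> 0 = 1
(W ^ X) <-> (U -> W) = 0 <-> 1 = 0
~((W ^ X) <-> (U -> W)) = ~0 = 1
V ^ ~((W ^ X) <-> (U -> W)) = 1 ^ 1 = 0
(V ^ ~((W ^ X) <-> (U -> W))) | Z = 0 | 1 = 1
((V ^ ~((W ^ X) <-> (U -> W))) | Z) | U = 1 | 0 = 1
((V <-> Y) <-> (X -> Y)) -> (((V ^ ~((W ^ X) <-> (U -> W))) | Z) | U) = 1 -> 1 = 1

1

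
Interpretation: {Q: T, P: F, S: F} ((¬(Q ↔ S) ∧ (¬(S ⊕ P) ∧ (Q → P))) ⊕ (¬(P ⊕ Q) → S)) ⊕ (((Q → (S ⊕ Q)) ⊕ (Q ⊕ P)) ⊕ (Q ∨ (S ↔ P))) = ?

Q ↔ S = T ↔ F = F
¬(Q ↔ S) = ¬F = T
S ⊕ P = F ⊕ F = F
¬(S ⊕ P) = ¬F = T
Q → P = T → F = F
¬(S ⊕ P) ∧ (Q → P) = T ∧ F = F
¬(Q ↔ S) ∧ (¬(S ⊕ P) ∧ (Q → P)) = T ∧ F = F
P ⊕ Q = F ⊕ T = T
¬(P ⊕ Q) = ¬T = F
¬(P ⊕ Q) → S = F → F = T
(¬(Q ↔ S) ∧ (¬(S ⊕ P) ∧ (Q → P))) ⊕ (¬(P ⊕ Q) → S) = F ⊕ T = T
S ⊕ Q = F ⊕ T = T
Q → (S ⊕ Q) = T → T = T
Q ⊕ P = T ⊕ F = T
(Q → (S ⊕ Q)) ⊕ (Q ⊕ P) = T ⊕ T = F
S ↔ P = F ↔ F = T
Q ∨ (S ↔ P) = T ∨ T = T
((Q → (S ⊕ Q)) ⊕ (Q ⊕ P)) ⊕ (Q ∨ (S ↔ P)) = F ⊕ T = T
((¬(Q ↔ S) ∧ (¬(S ⊕ P) ∧ (Q → P))) ⊕ (¬(P ⊕ Q) → S)) ⊕ (((Q → (S ⊕ Q)) ⊕ (Q ⊕ P)) ⊕ (Q ∨ (S ↔ P))) = T ⊕ T = F

F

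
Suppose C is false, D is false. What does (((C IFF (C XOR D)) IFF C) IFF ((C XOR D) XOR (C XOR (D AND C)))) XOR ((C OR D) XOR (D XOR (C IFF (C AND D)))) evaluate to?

false

Substituting C=false, D=false:
C XOR D = false XOR false = false
C IFF (C XOR D) = false IFF false = true
(C IFF (C XOR D)) IFF C = true IFF false = false
C XOR D = false XOR false = false
D AND C = false AND false = false
C XOR (D AND C) = false XOR false = false
(C XOR D) XOR (C XOR (D AND C)) = false XOR false = false
((C IFF (C XOR D)) IFF C) IFF ((C XOR D) XOR (C XOR (D AND C))) = false IFF false = true
C OR D = false OR false = false
C AND D = false AND false = false
C IFF (C AND D) = false IFF false = true
D XOR (C IFF (C AND D)) = false XOR true = true
(C OR D) XOR (D XOR (C IFF (C AND D))) = false XOR true = true
(((C IFF (C XOR D)) IFF C) IFF ((C XOR D) XOR (C XOR (D AND C)))) XOR ((C OR D) XOR (D XOR (C IFF (C AND D)))) = true XOR true = false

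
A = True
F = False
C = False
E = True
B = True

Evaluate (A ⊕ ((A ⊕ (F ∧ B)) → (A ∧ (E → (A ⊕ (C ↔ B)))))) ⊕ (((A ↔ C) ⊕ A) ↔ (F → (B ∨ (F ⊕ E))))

True

F ∧ B = False ∧ True = False
A ⊕ (F ∧ B) = True ⊕ False = True
C ↔ B = False ↔ True = False
A ⊕ (C ↔ B) = True ⊕ False = True
E → (A ⊕ (C ↔ B)) = True → True = True
A ∧ (E → (A ⊕ (C ↔ B))) = True ∧ True = True
(A ⊕ (F ∧ B)) → (A ∧ (E → (A ⊕ (C ↔ B)))) = True → True = True
A ⊕ ((A ⊕ (F ∧ B)) → (A ∧ (E → (A ⊕ (C ↔ B))))) = True ⊕ True = False
A ↔ C = True ↔ False = False
(A ↔ C) ⊕ A = False ⊕ True = True
F ⊕ E = False ⊕ True = True
B ∨ (F ⊕ E) = True ∨ True = True
F → (B ∨ (F ⊕ E)) = False → True = True
((A ↔ C) ⊕ A) ↔ (F → (B ∨ (F ⊕ E))) = True ↔ True = True
(A ⊕ ((A ⊕ (F ∧ B)) → (A ∧ (E → (A ⊕ (C ↔ B)))))) ⊕ (((A ↔ C) ⊕ A) ↔ (F → (B ∨ (F ⊕ E)))) = False ⊕ True = True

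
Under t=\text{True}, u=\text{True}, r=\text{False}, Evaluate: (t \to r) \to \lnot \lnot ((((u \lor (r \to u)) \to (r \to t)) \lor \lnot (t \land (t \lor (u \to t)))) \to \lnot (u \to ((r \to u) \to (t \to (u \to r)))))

t \to r = \text{True} \to \text{False} = \text{False}
r \to u = \text{False} \to \text{True} = \text{True}
u \lor (r \to u) = \text{True} \lor \text{True} = \text{True}
r \to t = \text{False} \to \text{True} = \text{True}
(u \lor (r \to u)) \to (r \to t) = \text{True} \to \text{True} = \text{True}
u \to t = \text{True} \to \text{True} = \text{True}
t \lor (u \to t) = \text{True} \lor \text{True} = \text{True}
t \land (t \lor (u \to t)) = \text{True} \land \text{True} = \text{True}
\lnot (t \land (t \lor (u \to t))) = \lnot \text{True} = \text{False}
((u \lor (r \to u)) \to (r \to t)) \lor \lnot (t \land (t \lor (u \to t))) = \text{True} \lor \text{False} = \text{True}
r \to u = \text{False} \to \text{True} = \text{True}
u \to r = \text{True} \to \text{False} = \text{False}
t \to (u \to r) = \text{True} \to \text{False} = \text{False}
(r \to u) \to (t \to (u \to r)) = \text{True} \to \text{False} = \text{False}
u \to ((r \to u) \to (t \to (u \to r))) = \text{True} \to \text{False} = \text{False}
\lnot (u \to ((r \to u) \to (t \to (u \to r)))) = \lnot \text{False} = \text{True}
(((u \lor (r \to u)) \to (r \to t)) \lor \lnot (t \land (t \lor (u \to t)))) \to \lnot (u \to ((r \to u) \to (t \to (u \to r)))) = \text{True} \to \text{True} = \text{True}
\lnot ((((u \lor (r \to u)) \to (r \to t)) \lor \lnot (t \land (t \lor (u \to t)))) \to \lnot (u \to ((r \to u) \to (t \to (u \to r))))) = \lnot \text{True} = \text{False}
\lnot \lnot ((((u \lor (r \to u)) \to (r \to t)) \lor \lnot (t \land (t \lor (u \to t)))) \to \lnot (u \to ((r \to u) \to (t \to (u \to r))))) = \lnot \text{False} = \text{True}
(t \to r) \to \lnot \lnot ((((u \lor (r \to u)) \to (r \to t)) \lor \lnot (t \land (t \lor (u \to t)))) \to \lnot (u \to ((r \to u) \to (t \to (u \to r))))) = \text{False} \to \text{True} = \text{True}

\text{True}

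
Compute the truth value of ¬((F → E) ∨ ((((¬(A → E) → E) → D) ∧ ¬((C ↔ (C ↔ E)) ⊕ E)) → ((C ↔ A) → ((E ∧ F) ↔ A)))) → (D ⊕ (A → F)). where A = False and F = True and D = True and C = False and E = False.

True

Substituting A=False, F=True, D=True, C=False, E=False:
F → E = True → False = False
A → E = False → False = True
¬(A → E) = ¬True = False
¬(A → E) → E = False → False = True
(¬(A → E) → E) → D = True → True = True
C ↔ E = False ↔ False = True
C ↔ (C ↔ E) = False ↔ True = False
(C ↔ (C ↔ E)) ⊕ E = False ⊕ False = False
¬((C ↔ (C ↔ E)) ⊕ E) = ¬False = True
((¬(A → E) → E) → D) ∧ ¬((C ↔ (C ↔ E)) ⊕ E) = True ∧ True = True
C ↔ A = False ↔ False = True
E ∧ F = False ∧ True = False
(E ∧ F) ↔ A = False ↔ False = True
(C ↔ A) → ((E ∧ F) ↔ A) = True → True = True
(((¬(A → E) → E) → D) ∧ ¬((C ↔ (C ↔ E)) ⊕ E)) → ((C ↔ A) → ((E ∧ F) ↔ A)) = True → True = True
(F → E) ∨ ((((¬(A → E) → E) → D) ∧ ¬((C ↔ (C ↔ E)) ⊕ E)) → ((C ↔ A) → ((E ∧ F) ↔ A))) = False ∨ True = True
¬((F → E) ∨ ((((¬(A → E) → E) → D) ∧ ¬((C ↔ (C ↔ E)) ⊕ E)) → ((C ↔ A) → ((E ∧ F) ↔ A)))) = ¬True = False
A → F = False → True = True
D ⊕ (A → F) = True ⊕ True = False
¬((F → E) ∨ ((((¬(A → E) → E) → D) ∧ ¬((C ↔ (C ↔ E)) ⊕ E)) → ((C ↔ A) → ((E ∧ F) ↔ A)))) → (D ⊕ (A → F)) = False → False = True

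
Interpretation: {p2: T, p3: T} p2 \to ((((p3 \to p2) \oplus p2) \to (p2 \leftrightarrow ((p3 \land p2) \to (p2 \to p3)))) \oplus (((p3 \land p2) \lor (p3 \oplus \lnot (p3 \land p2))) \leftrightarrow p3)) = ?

p3 \to p2 = T \to T = T
(p3 \to p2) \oplus p2 = T \oplus T = F
p3 \land p2 = T \land T = T
p2 \to p3 = T \to T = T
(p3 \land p2) \to (p2 \to p3) = T \to T = T
p2 \leftrightarrow ((p3 \land p2) \to (p2 \to p3)) = T \leftrightarrow T = T
((p3 \to p2) \oplus p2) \to (p2 \leftrightarrow ((p3 \land p2) \to (p2 \to p3))) = F \to T = T
p3 \land p2 = T \land T = T
p3 \land p2 = T \land T = T
\lnot (p3 \land p2) = \lnot T = F
p3 \oplus \lnot (p3 \land p2) = T \oplus F = T
(p3 \land p2) \lor (p3 \oplus \lnot (p3 \land p2)) = T \lor T = T
((p3 \land p2) \lor (p3 \oplus \lnot (p3 \land p2))) \leftrightarrow p3 = T \leftrightarrow T = T
(((p3 \to p2) \oplus p2) \to (p2 \leftrightarrow ((p3 \land p2) \to (p2 \to p3)))) \oplus (((p3 \land p2) \lor (p3 \oplus \lnot (p3 \land p2))) \leftrightarrow p3) = T \oplus T = F
p2 \to ((((p3 \to p2) \oplus p2) \to (p2 \leftrightarrow ((p3 \land p2) \to (p2 \to p3)))) \oplus (((p3 \land p2) \lor (p3 \oplus \lnot (p3 \land p2))) \leftrightarrow p3)) = T \to F = F

F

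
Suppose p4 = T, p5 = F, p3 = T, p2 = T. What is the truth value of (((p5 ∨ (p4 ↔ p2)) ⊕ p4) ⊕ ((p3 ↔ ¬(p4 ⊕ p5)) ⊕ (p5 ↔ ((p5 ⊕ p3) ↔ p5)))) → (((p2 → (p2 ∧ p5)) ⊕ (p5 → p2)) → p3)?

p4 ↔ p2 = T ↔ T = T
p5 ∨ (p4 ↔ p2) = F ∨ T = T
(p5 ∨ (p4 ↔ p2)) ⊕ p4 = T ⊕ T = F
p4 ⊕ p5 = T ⊕ F = T
¬(p4 ⊕ p5) = ¬T = F
p3 ↔ ¬(p4 ⊕ p5) = T ↔ F = F
p5 ⊕ p3 = F ⊕ T = T
(p5 ⊕ p3) ↔ p5 = T ↔ F = F
p5 ↔ ((p5 ⊕ p3) ↔ p5) = F ↔ F = T
(p3 ↔ ¬(p4 ⊕ p5)) ⊕ (p5 ↔ ((p5 ⊕ p3) ↔ p5)) = F ⊕ T = T
((p5 ∨ (p4 ↔ p2)) ⊕ p4) ⊕ ((p3 ↔ ¬(p4 ⊕ p5)) ⊕ (p5 ↔ ((p5 ⊕ p3) ↔ p5))) = F ⊕ T = T
p2 ∧ p5 = T ∧ F = F
p2 → (p2 ∧ p5) = T → F = F
p5 → p2 = F → T = T
(p2 → (p2 ∧ p5)) ⊕ (p5 → p2) = F ⊕ T = T
((p2 → (p2 ∧ p5)) ⊕ (p5 → p2)) → p3 = T → T = T
(((p5 ∨ (p4 ↔ p2)) ⊕ p4) ⊕ ((p3 ↔ ¬(p4 ⊕ p5)) ⊕ (p5 ↔ ((p5 ⊕ p3) ↔ p5)))) → (((p2 → (p2 ∧ p5)) ⊕ (p5 → p2)) → p3) = T → T = T

T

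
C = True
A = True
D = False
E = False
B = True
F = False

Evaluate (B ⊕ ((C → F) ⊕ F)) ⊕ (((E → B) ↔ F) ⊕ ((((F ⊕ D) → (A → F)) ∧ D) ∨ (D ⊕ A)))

C → F = True → False = False
(C → F) ⊕ F = False ⊕ False = False
B ⊕ ((C → F) ⊕ F) = True ⊕ False = True
E → B = False → True = True
(E → B) ↔ F = True ↔ False = False
F ⊕ D = False ⊕ False = False
A → F = True → False = False
(F ⊕ D) → (A → F) = False → False = True
((F ⊕ D) → (A → F)) ∧ D = True ∧ False = False
D ⊕ A = False ⊕ True = True
(((F ⊕ D) → (A → F)) ∧ D) ∨ (D ⊕ A) = False ∨ True = True
((E → B) ↔ F) ⊕ ((((F ⊕ D) → (A → F)) ∧ D) ∨ (D ⊕ A)) = False ⊕ True = True
(B ⊕ ((C → F) ⊕ F)) ⊕ (((E → B) ↔ F) ⊕ ((((F ⊕ D) → (A → F)) ∧ D) ∨ (D ⊕ A))) = True ⊕ True = False

False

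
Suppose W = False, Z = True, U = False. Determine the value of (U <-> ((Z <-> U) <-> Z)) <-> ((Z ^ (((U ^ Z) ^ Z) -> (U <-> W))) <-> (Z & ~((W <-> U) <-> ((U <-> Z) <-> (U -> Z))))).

Z <-> U = True <-> False = False
(Z <-> U) <-> Z = False <-> True = False
U <-> ((Z <-> U) <-> Z) = False <-> False = True
U ^ Z = False ^ True = True
(U ^ Z) ^ Z = True ^ True = False
U <-> W = False <-> False = True
((U ^ Z) ^ Z) -> (U <-> W) = False -> True = True
Z ^ (((U ^ Z) ^ Z) -> (U <-> W)) = True ^ True = False
W <-> U = False <-> False = True
U <-> Z = False <-> True = False
U -> Z = False -> True = True
(U <-> Z) <-> (U -> Z) = False <-> True = False
(W <-> U) <-> ((U <-> Z) <-> (U -> Z)) = True <-> False = False
~((W <-> U) <-> ((U <-> Z) <-> (U -> Z))) = ~False = True
Z & ~((W <-> U) <-> ((U <-> Z) <-> (U -> Z))) = True & True = True
(Z ^ (((U ^ Z) ^ Z) -> (U <-> W))) <-> (Z & ~((W <-> U) <-> ((U <-> Z) <-> (U -> Z)))) = False <-> True = False
(U <-> ((Z <-> U) <-> Z)) <-> ((Z ^ (((U ^ Z) ^ Z) -> (U <-> W))) <-> (Z & ~((W <-> U) <-> ((U <-> Z) <-> (U -> Z))))) = True <-> False = False

False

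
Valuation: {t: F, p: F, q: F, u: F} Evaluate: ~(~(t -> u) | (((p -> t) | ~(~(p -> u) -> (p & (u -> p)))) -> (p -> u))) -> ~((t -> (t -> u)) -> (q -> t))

Substituting t=F, p=F, q=F, u=F:
t -> u = F -> F = T
~(t -> u) = ~T = F
p -> t = F -> F = T
p -> u = F -> F = T
~(p -> u) = ~T = F
u -> p = F -> F = T
p & (u -> p) = F & T = F
~(p -> u) -> (p & (u -> p)) = F -> F = T
~(~(p -> u) -> (p & (u -> p))) = ~T = F
(p -> t) | ~(~(p -> u) -> (p & (u -> p))) = T | F = T
p -> u = F -> F = T
((p -> t) | ~(~(p -> u) -> (p & (u -> p)))) -> (p -> u) = T -> T = T
~(t -> u) | (((p -> t) | ~(~(p -> u) -> (p & (u -> p)))) -> (p -> u)) = F | T = T
~(~(t -> u) | (((p -> t) | ~(~(p -> u) -> (p & (u -> p)))) -> (p -> u))) = ~T = F
t -> u = F -> F = T
t -> (t -> u) = F -> T = T
q -> t = F -> F = T
(t -> (t -> u)) -> (q -> t) = T -> T = T
~((t -> (t -> u)) -> (q -> t)) = ~T = F
~(~(t -> u) | (((p -> t) | ~(~(p -> u) -> (p & (u -> p)))) -> (p -> u))) -> ~((t -> (t -> u)) -> (q -> t)) = F -> F = T

T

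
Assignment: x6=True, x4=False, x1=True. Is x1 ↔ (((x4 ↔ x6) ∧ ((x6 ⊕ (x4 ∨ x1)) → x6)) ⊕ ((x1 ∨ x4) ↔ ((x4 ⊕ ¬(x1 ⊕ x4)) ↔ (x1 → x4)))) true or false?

x4 ↔ x6 = False ↔ True = False
x4 ∨ x1 = False ∨ True = True
x6 ⊕ (x4 ∨ x1) = True ⊕ True = False
(x6 ⊕ (x4 ∨ x1)) → x6 = False → True = True
(x4 ↔ x6) ∧ ((x6 ⊕ (x4 ∨ x1)) → x6) = False ∧ True = False
x1 ∨ x4 = True ∨ False = True
x1 ⊕ x4 = True ⊕ False = True
¬(x1 ⊕ x4) = ¬True = False
x4 ⊕ ¬(x1 ⊕ x4) = False ⊕ False = False
x1 → x4 = True → False = False
(x4 ⊕ ¬(x1 ⊕ x4)) ↔ (x1 → x4) = False ↔ False = True
(x1 ∨ x4) ↔ ((x4 ⊕ ¬(x1 ⊕ x4)) ↔ (x1 → x4)) = True ↔ True = True
((x4 ↔ x6) ∧ ((x6 ⊕ (x4 ∨ x1)) → x6)) ⊕ ((x1 ∨ x4) ↔ ((x4 ⊕ ¬(x1 ⊕ x4)) ↔ (x1 → x4))) = False ⊕ True = True
x1 ↔ (((x4 ↔ x6) ∧ ((x6 ⊕ (x4 ∨ x1)) → x6)) ⊕ ((x1 ∨ x4) ↔ ((x4 ⊕ ¬(x1 ⊕ x4)) ↔ (x1 → x4)))) = True ↔ True = True

True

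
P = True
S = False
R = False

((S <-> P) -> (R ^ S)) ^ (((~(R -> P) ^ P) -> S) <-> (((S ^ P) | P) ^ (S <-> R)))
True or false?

False

S <-> P = False <-> True = False
R ^ S = False ^ False = False
(S <-> P) -> (R ^ S) = False -> False = True
R -> P = False -> True = True
~(R -> P) = ~True = False
~(R -> P) ^ P = False ^ True = True
(~(R -> P) ^ P) -> S = True -> False = False
S ^ P = False ^ True = True
(S ^ P) | P = True | True = True
S <-> R = False <-> False = True
((S ^ P) | P) ^ (S <-> R) = True ^ True = False
((~(R -> P) ^ P) -> S) <-> (((S ^ P) | P) ^ (S <-> R)) = False <-> False = True
((S <-> P) -> (R ^ S)) ^ (((~(R -> P) ^ P) -> S) <-> (((S ^ P) | P) ^ (S <-> R))) = True ^ True = False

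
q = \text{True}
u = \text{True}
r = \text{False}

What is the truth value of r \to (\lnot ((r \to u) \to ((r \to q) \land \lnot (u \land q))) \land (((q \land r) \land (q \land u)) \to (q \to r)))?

\text{True}

r \to u = \text{False} \to \text{True} = \text{True}
r \to q = \text{False} \to \text{True} = \text{True}
u \land q = \text{True} \land \text{True} = \text{True}
\lnot (u \land q) = \lnot \text{True} = \text{False}
(r \to q) \land \lnot (u \land q) = \text{True} \land \text{False} = \text{False}
(r \to u) \to ((r \to q) \land \lnot (u \land q)) = \text{True} \to \text{False} = \text{False}
\lnot ((r \to u) \to ((r \to q) \land \lnot (u \land q))) = \lnot \text{False} = \text{True}
q \land r = \text{True} \land \text{False} = \text{False}
q \land u = \text{True} \land \text{True} = \text{True}
(q \land r) \land (q \land u) = \text{False} \land \text{True} = \text{False}
q \to r = \text{True} \to \text{False} = \text{False}
((q \land r) \land (q \land u)) \to (q \to r) = \text{False} \to \text{False} = \text{True}
\lnot ((r \to u) \to ((r \to q) \land \lnot (u \land q))) \land (((q \land r) \land (q \land u)) \to (q \to r)) = \text{True} \land \text{True} = \text{True}
r \to (\lnot ((r \to u) \to ((r \to q) \land \lnot (u \land q))) \land (((q \land r) \land (q \land u)) \to (q \to r))) = \text{False} \to \text{True} = \text{True}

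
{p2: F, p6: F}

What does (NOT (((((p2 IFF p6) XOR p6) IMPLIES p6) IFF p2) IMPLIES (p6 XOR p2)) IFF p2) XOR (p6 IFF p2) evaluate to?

T

Substituting p2=F, p6=F:
p2 IFF p6 = F IFF F = T
(p2 IFF p6) XOR p6 = T XOR F = T
((p2 IFF p6) XOR p6) IMPLIES p6 = T IMPLIES F = F
(((p2 IFF p6) XOR p6) IMPLIES p6) IFF p2 = F IFF F = T
p6 XOR p2 = F XOR F = F
((((p2 IFF p6) XOR p6) IMPLIES p6) IFF p2) IMPLIES (p6 XOR p2) = T IMPLIES F = F
NOT (((((p2 IFF p6) XOR p6) IMPLIES p6) IFF p2) IMPLIES (p6 XOR p2)) = NOT F = T
NOT (((((p2 IFF p6) XOR p6) IMPLIES p6) IFF p2) IMPLIES (p6 XOR p2)) IFF p2 = T IFF F = F
p6 IFF p2 = F IFF F = T
(NOT (((((p2 IFF p6) XOR p6) IMPLIES p6) IFF p2) IMPLIES (p6 XOR p2)) IFF p2) XOR (p6 IFF p2) = F XOR T = T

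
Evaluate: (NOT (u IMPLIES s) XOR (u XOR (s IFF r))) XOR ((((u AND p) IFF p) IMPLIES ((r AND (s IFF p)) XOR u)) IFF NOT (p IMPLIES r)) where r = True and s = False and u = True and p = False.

u IMPLIES s = True IMPLIES False = False
NOT (u IMPLIES s) = NOT False = True
s IFF r = False IFF True = False
u XOR (s IFF r) = True XOR False = True
NOT (u IMPLIES s) XOR (u XOR (s IFF r)) = True XOR True = False
u AND p = True AND False = False
(u AND p) IFF p = False IFF False = True
s IFF p = False IFF False = True
r AND (s IFF p) = True AND True = True
(r AND (s IFF p)) XOR u = True XOR True = False
((u AND p) IFF p) IMPLIES ((r AND (s IFF p)) XOR u) = True IMPLIES False = False
p IMPLIES r = False IMPLIES True = True
NOT (p IMPLIES r) = NOT True = False
(((u AND p) IFF p) IMPLIES ((r AND (s IFF p)) XOR u)) IFF NOT (p IMPLIES r) = False IFF False = True
(NOT (u IMPLIES s) XOR (u XOR (s IFF r))) XOR ((((u AND p) IFF p) IMPLIES ((r AND (s IFF p)) XOR u)) IFF NOT (p IMPLIES r)) = False XOR True = True

True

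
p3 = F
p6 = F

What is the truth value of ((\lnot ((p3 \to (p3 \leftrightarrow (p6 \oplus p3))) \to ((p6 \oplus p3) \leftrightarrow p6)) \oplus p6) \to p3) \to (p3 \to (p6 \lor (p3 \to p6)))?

p6 \oplus p3 = F \oplus F = F
p3 \leftrightarrow (p6 \oplus p3) = F \leftrightarrow F = T
p3 \to (p3 \leftrightarrow (p6 \oplus p3)) = F \to T = T
p6 \oplus p3 = F \oplus F = F
(p6 \oplus p3) \leftrightarrow p6 = F \leftrightarrow F = T
(p3 \to (p3 \leftrightarrow (p6 \oplus p3))) \to ((p6 \oplus p3) \leftrightarrow p6) = T \to T = T
\lnot ((p3 \to (p3 \leftrightarrow (p6 \oplus p3))) \to ((p6 \oplus p3) \leftrightarrow p6)) = \lnot T = F
\lnot ((p3 \to (p3 \leftrightarrow (p6 \oplus p3))) \to ((p6 \oplus p3) \leftrightarrow p6)) \oplus p6 = F \oplus F = F
(\lnot ((p3 \to (p3 \leftrightarrow (p6 \oplus p3))) \to ((p6 \oplus p3) \leftrightarrow p6)) \oplus p6) \to p3 = F \to F = T
p3 \to p6 = F \to F = T
p6 \lor (p3 \to p6) = F \lor T = T
p3 \to (p6 \lor (p3 \to p6)) = F \to T = T
((\lnot ((p3 \to (p3 \leftrightarrow (p6 \oplus p3))) \to ((p6 \oplus p3) \leftrightarrow p6)) \oplus p6) \to p3) \to (p3 \to (p6 \lor (p3 \to p6))) = T \to T = T

T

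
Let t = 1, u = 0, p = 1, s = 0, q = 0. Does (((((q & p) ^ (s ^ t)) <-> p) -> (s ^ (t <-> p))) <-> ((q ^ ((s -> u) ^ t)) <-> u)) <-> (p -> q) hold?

Substituting t=1, u=0, p=1, s=0, q=0:
q & p = 0 & 1 = 0
s ^ t = 0 ^ 1 = 1
(q & p) ^ (s ^ t) = 0 ^ 1 = 1
((q & p) ^ (s ^ t)) <-> p = 1 <-> 1 = 1
t <-> p = 1 <-> 1 = 1
s ^ (t <-> p) = 0 ^ 1 = 1
(((q & p) ^ (s ^ t)) <-> p) -> (s ^ (t <-> p)) = 1 -> 1 = 1
s -> u = 0 -> 0 = 1
(s -> u) ^ t = 1 ^ 1 = 0
q ^ ((s -> u) ^ t) = 0 ^ 0 = 0
(q ^ ((s -> u) ^ t)) <-> u = 0 <-> 0 = 1
((((q & p) ^ (s ^ t)) <-> p) -> (s ^ (t <-> p))) <-> ((q ^ ((s -> u) ^ t)) <-> u) = 1 <-> 1 = 1
p -> q = 1 -> 0 = 0
(((((q & p) ^ (s ^ t)) <-> p) -> (s ^ (t <-> p))) <-> ((q ^ ((s -> u) ^ t)) <-> u)) <-> (p -> q) = 1 <-> 0 = 0

0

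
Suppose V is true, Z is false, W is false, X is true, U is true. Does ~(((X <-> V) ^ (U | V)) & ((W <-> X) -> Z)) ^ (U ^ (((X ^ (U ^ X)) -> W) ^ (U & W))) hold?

X <-> V = True <-> True = True
U | V = True | True = True
(X <-> V) ^ (U | V) = True ^ True = False
W <-> X = False <-> True = False
(W <-> X) -> Z = False -> False = True
((X <-> V) ^ (U | V)) & ((W <-> X) -> Z) = False & True = False
~(((X <-> V) ^ (U | V)) & ((W <-> X) -> Z)) = ~False = True
U ^ X = True ^ True = False
X ^ (U ^ X) = True ^ False = True
(X ^ (U ^ X)) -> W = True -> False = False
U & W = True & False = False
((X ^ (U ^ X)) -> W) ^ (U & W) = False ^ False = False
U ^ (((X ^ (U ^ X)) -> W) ^ (U & W)) = True ^ False = True
~(((X <-> V) ^ (U | V)) & ((W <-> X) -> Z)) ^ (U ^ (((X ^ (U ^ X)) -> W) ^ (U & W))) = True ^ True = False

False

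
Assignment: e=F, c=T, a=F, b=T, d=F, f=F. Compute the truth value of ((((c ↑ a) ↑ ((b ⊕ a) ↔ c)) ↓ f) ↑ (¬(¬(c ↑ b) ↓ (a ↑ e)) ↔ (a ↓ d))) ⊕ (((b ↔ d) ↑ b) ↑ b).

c ↑ a = T ↑ F = T
b ⊕ a = T ⊕ F = T
(b ⊕ a) ↔ c = T ↔ T = T
(c ↑ a) ↑ ((b ⊕ a) ↔ c) = T ↑ T = F
((c ↑ a) ↑ ((b ⊕ a) ↔ c)) ↓ f = F ↓ F = T
c ↑ b = T ↑ T = F
¬(c ↑ b) = ¬F = T
a ↑ e = F ↑ F = T
¬(c ↑ b) ↓ (a ↑ e) = T ↓ T = F
¬(¬(c ↑ b) ↓ (a ↑ e)) = ¬F = T
a ↓ d = F ↓ F = T
¬(¬(c ↑ b) ↓ (a ↑ e)) ↔ (a ↓ d) = T ↔ T = T
(((c ↑ a) ↑ ((b ⊕ a) ↔ c)) ↓ f) ↑ (¬(¬(c ↑ b) ↓ (a ↑ e)) ↔ (a ↓ d)) = T ↑ T = F
b ↔ d = T ↔ F = F
(b ↔ d) ↑ b = F ↑ T = T
((b ↔ d) ↑ b) ↑ b = T ↑ T = F
((((c ↑ a) ↑ ((b ⊕ a) ↔ c)) ↓ f) ↑ (¬(¬(c ↑ b) ↓ (a ↑ e)) ↔ (a ↓ d))) ⊕ (((b ↔ d) ↑ b) ↑ b) = F ⊕ F = F

F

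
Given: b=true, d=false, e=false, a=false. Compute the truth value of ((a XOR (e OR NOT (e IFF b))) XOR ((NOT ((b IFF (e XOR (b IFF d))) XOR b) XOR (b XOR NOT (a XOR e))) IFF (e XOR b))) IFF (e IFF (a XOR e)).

true

e IFF b = false IFF true = false
NOT (e IFF b) = NOT false = true
e OR NOT (e IFF b) = false OR true = true
a XOR (e OR NOT (e IFF b)) = false XOR true = true
b IFF d = true IFF false = false
e XOR (b IFF d) = false XOR false = false
b IFF (e XOR (b IFF d)) = true IFF false = false
(b IFF (e XOR (b IFF d))) XOR b = false XOR true = true
NOT ((b IFF (e XOR (b IFF d))) XOR b) = NOT true = false
a XOR e = false XOR false = false
NOT (a XOR e) = NOT false = true
b XOR NOT (a XOR e) = true XOR true = false
NOT ((b IFF (e XOR (b IFF d))) XOR b) XOR (b XOR NOT (a XOR e)) = false XOR false = false
e XOR b = false XOR true = true
(NOT ((b IFF (e XOR (b IFF d))) XOR b) XOR (b XOR NOT (a XOR e))) IFF (e XOR b) = false IFF true = false
(a XOR (e OR NOT (e IFF b))) XOR ((NOT ((b IFF (e XOR (b IFF d))) XOR b) XOR (b XOR NOT (a XOR e))) IFF (e XOR b)) = true XOR false = true
a XOR e = false XOR false = false
e IFF (a XOR e) = false IFF false = true
((a XOR (e OR NOT (e IFF b))) XOR ((NOT ((b IFF (e XOR (b IFF d))) XOR b) XOR (b XOR NOT (a XOR e))) IFF (e XOR b))) IFF (e IFF (a XOR e)) = true IFF true = true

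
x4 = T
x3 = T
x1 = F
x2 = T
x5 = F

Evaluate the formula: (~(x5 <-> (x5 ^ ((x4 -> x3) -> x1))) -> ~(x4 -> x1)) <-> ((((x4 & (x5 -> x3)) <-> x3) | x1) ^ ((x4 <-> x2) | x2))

x4 -> x3 = T -> T = T
(x4 -> x3) -> x1 = T -> F = F
x5 ^ ((x4 -> x3) -> x1) = F ^ F = F
x5 <-> (x5 ^ ((x4 -> x3) -> x1)) = F <-> F = T
~(x5 <-> (x5 ^ ((x4 -> x3) -> x1))) = ~T = F
x4 -> x1 = T -> F = F
~(x4 -> x1) = ~F = T
~(x5 <-> (x5 ^ ((x4 -> x3) -> x1))) -> ~(x4 -> x1) = F -> T = T
x5 -> x3 = F -> T = T
x4 & (x5 -> x3) = T & T = T
(x4 & (x5 -> x3)) <-> x3 = T <-> T = T
((x4 & (x5 -> x3)) <-> x3) | x1 = T | F = T
x4 <-> x2 = T <-> T = T
(x4 <-> x2) | x2 = T | T = T
(((x4 & (x5 -> x3)) <-> x3) | x1) ^ ((x4 <-> x2) | x2) = T ^ T = F
(~(x5 <-> (x5 ^ ((x4 -> x3) -> x1))) -> ~(x4 -> x1)) <-> ((((x4 & (x5 -> x3)) <-> x3) | x1) ^ ((x4 <-> x2) | x2)) = T <-> F = F

F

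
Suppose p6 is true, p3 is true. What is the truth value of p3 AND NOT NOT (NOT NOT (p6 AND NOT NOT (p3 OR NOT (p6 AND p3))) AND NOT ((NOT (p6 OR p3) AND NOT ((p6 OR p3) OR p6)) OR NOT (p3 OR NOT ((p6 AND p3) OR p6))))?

p6 AND p3 = True AND True = True
NOT (p6 AND p3) = NOT True = False
p3 OR NOT (p6 AND p3) = True OR False = True
NOT (p3 OR NOT (p6 AND p3)) = NOT True = False
NOT NOT (p3 OR NOT (p6 AND p3)) = NOT False = True
p6 AND NOT NOT (p3 OR NOT (p6 AND p3)) = True AND True = True
NOT (p6 AND NOT NOT (p3 OR NOT (p6 AND p3))) = NOT True = False
NOT NOT (p6 AND NOT NOT (p3 OR NOT (p6 AND p3))) = NOT False = True
p6 OR p3 = True OR True = True
NOT (p6 OR p3) = NOT True = False
p6 OR p3 = True OR True = True
(p6 OR p3) OR p6 = True OR True = True
NOT ((p6 OR p3) OR p6) = NOT True = False
NOT (p6 OR p3) AND NOT ((p6 OR p3) OR p6) = False AND False = False
p6 AND p3 = True AND True = True
(p6 AND p3) OR p6 = True OR True = True
NOT ((p6 AND p3) OR p6) = NOT True = False
p3 OR NOT ((p6 AND p3) OR p6) = True OR False = True
NOT (p3 OR NOT ((p6 AND p3) OR p6)) = NOT True = False
(NOT (p6 OR p3) AND NOT ((p6 OR p3) OR p6)) OR NOT (p3 OR NOT ((p6 AND p3) OR p6)) = False OR False = False
NOT ((NOT (p6 OR p3) AND NOT ((p6 OR p3) OR p6)) OR NOT (p3 OR NOT ((p6 AND p3) OR p6))) = NOT False = True
NOT NOT (p6 AND NOT NOT (p3 OR NOT (p6 AND p3))) AND NOT ((NOT (p6 OR p3) AND NOT ((p6 OR p3) OR p6)) OR NOT (p3 OR NOT ((p6 AND p3) OR p6))) = True AND True = True
NOT (NOT NOT (p6 AND NOT NOT (p3 OR NOT (p6 AND p3))) AND NOT ((NOT (p6 OR p3) AND NOT ((p6 OR p3) OR p6)) OR NOT (p3 OR NOT ((p6 AND p3) OR p6)))) = NOT True = False
NOT NOT (NOT NOT (p6 AND NOT NOT (p3 OR NOT (p6 AND p3))) AND NOT ((NOT (p6 OR p3) AND NOT ((p6 OR p3) OR p6)) OR NOT (p3 OR NOT ((p6 AND p3) OR p6)))) = NOT False = True
p3 AND NOT NOT (NOT NOT (p6 AND NOT NOT (p3 OR NOT (p6 AND p3))) AND NOT ((NOT (p6 OR p3) AND NOT ((p6 OR p3) OR p6)) OR NOT (p3 OR NOT ((p6 AND p3) OR p6)))) = True AND True = True

True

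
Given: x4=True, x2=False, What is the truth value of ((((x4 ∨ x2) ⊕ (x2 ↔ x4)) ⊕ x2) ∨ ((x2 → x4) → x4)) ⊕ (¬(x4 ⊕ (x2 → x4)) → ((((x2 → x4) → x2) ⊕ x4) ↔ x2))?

Substituting x4=True, x2=False:
x4 ∨ x2 = True ∨ False = True
x2 ↔ x4 = False ↔ True = False
(x4 ∨ x2) ⊕ (x2 ↔ x4) = True ⊕ False = True
((x4 ∨ x2) ⊕ (x2 ↔ x4)) ⊕ x2 = True ⊕ False = True
x2 → x4 = False → True = True
(x2 → x4) → x4 = True → True = True
(((x4 ∨ x2) ⊕ (x2 ↔ x4)) ⊕ x2) ∨ ((x2 → x4) → x4) = True ∨ True = True
x2 → x4 = False → True = True
x4 ⊕ (x2 → x4) = True ⊕ True = False
¬(x4 ⊕ (x2 → x4)) = ¬False = True
x2 → x4 = False → True = True
(x2 → x4) → x2 = True → False = False
((x2 → x4) → x2) ⊕ x4 = False ⊕ True = True
(((x2 → x4) → x2) ⊕ x4) ↔ x2 = True ↔ False = False
¬(x4 ⊕ (x2 → x4)) → ((((x2 → x4) → x2) ⊕ x4) ↔ x2) = True → False = False
((((x4 ∨ x2) ⊕ (x2 ↔ x4)) ⊕ x2) ∨ ((x2 → x4) → x4)) ⊕ (¬(x4 ⊕ (x2 → x4)) → ((((x2 → x4) → x2) ⊕ x4) ↔ x2)) = True ⊕ False = True

True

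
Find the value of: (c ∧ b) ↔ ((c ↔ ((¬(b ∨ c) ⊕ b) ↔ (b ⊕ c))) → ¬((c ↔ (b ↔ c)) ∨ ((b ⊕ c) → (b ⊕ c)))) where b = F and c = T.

c ∧ b = T ∧ F = F
b ∨ c = F ∨ T = T
¬(b ∨ c) = ¬T = F
¬(b ∨ c) ⊕ b = F ⊕ F = F
b ⊕ c = F ⊕ T = T
(¬(b ∨ c) ⊕ b) ↔ (b ⊕ c) = F ↔ T = F
c ↔ ((¬(b ∨ c) ⊕ b) ↔ (b ⊕ c)) = T ↔ F = F
b ↔ c = F ↔ T = F
c ↔ (b ↔ c) = T ↔ F = F
b ⊕ c = F ⊕ T = T
b ⊕ c = F ⊕ T = T
(b ⊕ c) → (b ⊕ c) = T → T = T
(c ↔ (b ↔ c)) ∨ ((b ⊕ c) → (b ⊕ c)) = F ∨ T = T
¬((c ↔ (b ↔ c)) ∨ ((b ⊕ c) → (b ⊕ c))) = ¬T = F
(c ↔ ((¬(b ∨ c) ⊕ b) ↔ (b ⊕ c))) → ¬((c ↔ (b ↔ c)) ∨ ((b ⊕ c) → (b ⊕ c))) = F → F = T
(c ∧ b) ↔ ((c ↔ ((¬(b ∨ c) ⊕ b) ↔ (b ⊕ c))) → ¬((c ↔ (b ↔ c)) ∨ ((b ⊕ c) → (b ⊕ c)))) = F ↔ T = F

F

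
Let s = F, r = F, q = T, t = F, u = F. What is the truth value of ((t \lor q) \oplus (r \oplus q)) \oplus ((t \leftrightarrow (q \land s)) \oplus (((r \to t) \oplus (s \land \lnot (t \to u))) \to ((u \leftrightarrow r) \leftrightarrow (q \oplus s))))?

t \lor q = F \lor T = T
r \oplus q = F \oplus T = T
(t \lor q) \oplus (r \oplus q) = T \oplus T = F
q \land s = T \land F = F
t \leftrightarrow (q \land s) = F \leftrightarrow F = T
r \to t = F \to F = T
t \to u = F \to F = T
\lnot (t \to u) = \lnot T = F
s \land \lnot (t \to u) = F \land F = F
(r \to t) \oplus (s \land \lnot (t \to u)) = T \oplus F = T
u \leftrightarrow r = F \leftrightarrow F = T
q \oplus s = T \oplus F = T
(u \leftrightarrow r) \leftrightarrow (q \oplus s) = T \leftrightarrow T = T
((r \to t) \oplus (s \land \lnot (t \to u))) \to ((u \leftrightarrow r) \leftrightarrow (q \oplus s)) = T \to T = T
(t \leftrightarrow (q \land s)) \oplus (((r \to t) \oplus (s \land \lnot (t \to u))) \to ((u \leftrightarrow r) \leftrightarrow (q \oplus s))) = T \oplus T = F
((t \lor q) \oplus (r \oplus q)) \oplus ((t \leftrightarrow (q \land s)) \oplus (((r \to t) \oplus (s \land \lnot (t \to u))) \to ((u \leftrightarrow r) \leftrightarrow (q \oplus s)))) = F \oplus F = F

F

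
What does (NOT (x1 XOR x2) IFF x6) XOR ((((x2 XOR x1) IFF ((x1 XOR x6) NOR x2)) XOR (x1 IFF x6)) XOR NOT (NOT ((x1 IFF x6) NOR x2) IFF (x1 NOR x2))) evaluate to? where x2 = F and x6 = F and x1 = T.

x1 XOR x2 = T XOR F = T
NOT (x1 XOR x2) = NOT T = F
NOT (x1 XOR x2) IFF x6 = F IFF F = T
x2 XOR x1 = F XOR T = T
x1 XOR x6 = T XOR F = T
(x1 XOR x6) NOR x2 = T NOR F = F
(x2 XOR x1) IFF ((x1 XOR x6) NOR x2) = T IFF F = F
x1 IFF x6 = T IFF F = F
((x2 XOR x1) IFF ((x1 XOR x6) NOR x2)) XOR (x1 IFF x6) = F XOR F = F
x1 IFF x6 = T IFF F = F
(x1 IFF x6) NOR x2 = F NOR F = T
NOT ((x1 IFF x6) NOR x2) = NOT T = F
x1 NOR x2 = T NOR F = F
NOT ((x1 IFF x6) NOR x2) IFF (x1 NOR x2) = F IFF F = T
NOT (NOT ((x1 IFF x6) NOR x2) IFF (x1 NOR x2)) = NOT T = F
(((x2 XOR x1) IFF ((x1 XOR x6) NOR x2)) XOR (x1 IFF x6)) XOR NOT (NOT ((x1 IFF x6) NOR x2) IFF (x1 NOR x2)) = F XOR F = F
(NOT (x1 XOR x2) IFF x6) XOR ((((x2 XOR x1) IFF ((x1 XOR x6) NOR x2)) XOR (x1 IFF x6)) XOR NOT (NOT ((x1 IFF x6) NOR x2) IFF (x1 NOR x2))) = T XOR F = T

T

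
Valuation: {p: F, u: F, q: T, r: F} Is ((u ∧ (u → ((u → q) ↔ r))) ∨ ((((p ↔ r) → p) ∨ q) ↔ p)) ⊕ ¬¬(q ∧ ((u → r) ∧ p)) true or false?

F

u → q = F → T = T
(u → q) ↔ r = T ↔ F = F
u → ((u → q) ↔ r) = F → F = T
u ∧ (u → ((u → q) ↔ r)) = F ∧ T = F
p ↔ r = F ↔ F = T
(p ↔ r) → p = T → F = F
((p ↔ r) → p) ∨ q = F ∨ T = T
(((p ↔ r) → p) ∨ q) ↔ p = T ↔ F = F
(u ∧ (u → ((u → q) ↔ r))) ∨ ((((p ↔ r) → p) ∨ q) ↔ p) = F ∨ F = F
u → r = F → F = T
(u → r) ∧ p = T ∧ F = F
q ∧ ((u → r) ∧ p) = T ∧ F = F
¬(q ∧ ((u → r) ∧ p)) = ¬F = T
¬¬(q ∧ ((u → r) ∧ p)) = ¬T = F
((u ∧ (u → ((u → q) ↔ r))) ∨ ((((p ↔ r) → p) ∨ q) ↔ p)) ⊕ ¬¬(q ∧ ((u → r) ∧ p)) = F ⊕ F = F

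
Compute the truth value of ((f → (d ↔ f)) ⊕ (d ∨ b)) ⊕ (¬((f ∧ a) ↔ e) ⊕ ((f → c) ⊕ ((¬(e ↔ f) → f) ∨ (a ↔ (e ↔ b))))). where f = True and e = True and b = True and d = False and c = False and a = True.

d ↔ f = False ↔ True = False
f → (d ↔ f) = True → False = False
d ∨ b = False ∨ True = True
(f → (d ↔ f)) ⊕ (d ∨ b) = False ⊕ True = True
f ∧ a = True ∧ True = True
(f ∧ a) ↔ e = True ↔ True = True
¬((f ∧ a) ↔ e) = ¬True = False
f → c = True → False = False
e ↔ f = True ↔ True = True
¬(e ↔ f) = ¬True = False
¬(e ↔ f) → f = False → True = True
e ↔ b = True ↔ True = True
a ↔ (e ↔ b) = True ↔ True = True
(¬(e ↔ f) → f) ∨ (a ↔ (e ↔ b)) = True ∨ True = True
(f → c) ⊕ ((¬(e ↔ f) → f) ∨ (a ↔ (e ↔ b))) = False ⊕ True = True
¬((f ∧ a) ↔ e) ⊕ ((f → c) ⊕ ((¬(e ↔ f) → f) ∨ (a ↔ (e ↔ b)))) = False ⊕ True = True
((f → (d ↔ f)) ⊕ (d ∨ b)) ⊕ (¬((f ∧ a) ↔ e) ⊕ ((f → c) ⊕ ((¬(e ↔ f) → f) ∨ (a ↔ (e ↔ b))))) = True ⊕ True = False

False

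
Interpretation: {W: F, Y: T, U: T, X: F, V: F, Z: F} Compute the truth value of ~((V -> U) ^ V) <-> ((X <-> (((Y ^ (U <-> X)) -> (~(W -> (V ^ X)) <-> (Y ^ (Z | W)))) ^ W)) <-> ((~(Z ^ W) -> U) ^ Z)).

F

V -> U = F -> T = T
(V -> U) ^ V = T ^ F = T
~((V -> U) ^ V) = ~T = F
U <-> X = T <-> F = F
Y ^ (U <-> X) = T ^ F = T
V ^ X = F ^ F = F
W -> (V ^ X) = F -> F = T
~(W -> (V ^ X)) = ~T = F
Z | W = F | F = F
Y ^ (Z | W) = T ^ F = T
~(W -> (V ^ X)) <-> (Y ^ (Z | W)) = F <-> T = F
(Y ^ (U <-> X)) -> (~(W -> (V ^ X)) <-> (Y ^ (Z | W))) = T -> F = F
((Y ^ (U <-> X)) -> (~(W -> (V ^ X)) <-> (Y ^ (Z | W)))) ^ W = F ^ F = F
X <-> (((Y ^ (U <-> X)) -> (~(W -> (V ^ X)) <-> (Y ^ (Z | W)))) ^ W) = F <-> F = T
Z ^ W = F ^ F = F
~(Z ^ W) = ~F = T
~(Z ^ W) -> U = T -> T = T
(~(Z ^ W) -> U) ^ Z = T ^ F = T
(X <-> (((Y ^ (U <-> X)) -> (~(W -> (V ^ X)) <-> (Y ^ (Z | W)))) ^ W)) <-> ((~(Z ^ W) -> U) ^ Z) = T <-> T = T
~((V -> U) ^ V) <-> ((X <-> (((Y ^ (U <-> X)) -> (~(W -> (V ^ X)) <-> (Y ^ (Z | W)))) ^ W)) <-> ((~(Z ^ W) -> U) ^ Z)) = F <-> T = F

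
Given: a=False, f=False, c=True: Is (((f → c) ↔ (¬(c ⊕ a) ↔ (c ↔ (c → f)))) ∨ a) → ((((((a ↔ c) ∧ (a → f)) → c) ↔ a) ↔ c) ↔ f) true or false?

True

Substituting a=False, f=False, c=True:
f → c = False → True = True
c ⊕ a = True ⊕ False = True
¬(c ⊕ a) = ¬True = False
c → f = True → False = False
c ↔ (c → f) = True ↔ False = False
¬(c ⊕ a) ↔ (c ↔ (c → f)) = False ↔ False = True
(f → c) ↔ (¬(c ⊕ a) ↔ (c ↔ (c → f))) = True ↔ True = True
((f → c) ↔ (¬(c ⊕ a) ↔ (c ↔ (c → f)))) ∨ a = True ∨ False = True
a ↔ c = False ↔ True = False
a → f = False → False = True
(a ↔ c) ∧ (a → f) = False ∧ True = False
((a ↔ c) ∧ (a → f)) → c = False → True = True
(((a ↔ c) ∧ (a → f)) → c) ↔ a = True ↔ False = False
((((a ↔ c) ∧ (a → f)) → c) ↔ a) ↔ c = False ↔ True = False
(((((a ↔ c) ∧ (a → f)) → c) ↔ a) ↔ c) ↔ f = False ↔ False = True
(((f → c) ↔ (¬(c ⊕ a) ↔ (c ↔ (c → f)))) ∨ a) → ((((((a ↔ c) ∧ (a → f)) → c) ↔ a) ↔ c) ↔ f) = True → True = True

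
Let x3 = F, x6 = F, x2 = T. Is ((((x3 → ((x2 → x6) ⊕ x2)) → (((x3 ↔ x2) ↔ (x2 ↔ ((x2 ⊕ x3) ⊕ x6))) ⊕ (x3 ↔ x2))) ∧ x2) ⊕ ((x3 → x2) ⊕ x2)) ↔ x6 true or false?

x2 → x6 = T → F = F
(x2 → x6) ⊕ x2 = F ⊕ T = T
x3 → ((x2 → x6) ⊕ x2) = F → T = T
x3 ↔ x2 = F ↔ T = F
x2 ⊕ x3 = T ⊕ F = T
(x2 ⊕ x3) ⊕ x6 = T ⊕ F = T
x2 ↔ ((x2 ⊕ x3) ⊕ x6) = T ↔ T = T
(x3 ↔ x2) ↔ (x2 ↔ ((x2 ⊕ x3) ⊕ x6)) = F ↔ T = F
x3 ↔ x2 = F ↔ T = F
((x3 ↔ x2) ↔ (x2 ↔ ((x2 ⊕ x3) ⊕ x6))) ⊕ (x3 ↔ x2) = F ⊕ F = F
(x3 → ((x2 → x6) ⊕ x2)) → (((x3 ↔ x2) ↔ (x2 ↔ ((x2 ⊕ x3) ⊕ x6))) ⊕ (x3 ↔ x2)) = T → F = F
((x3 → ((x2 → x6) ⊕ x2)) → (((x3 ↔ x2) ↔ (x2 ↔ ((x2 ⊕ x3) ⊕ x6))) ⊕ (x3 ↔ x2))) ∧ x2 = F ∧ T = F
x3 → x2 = F → T = T
(x3 → x2) ⊕ x2 = T ⊕ T = F
(((x3 → ((x2 → x6) ⊕ x2)) → (((x3 ↔ x2) ↔ (x2 ↔ ((x2 ⊕ x3) ⊕ x6))) ⊕ (x3 ↔ x2))) ∧ x2) ⊕ ((x3 → x2) ⊕ x2) = F ⊕ F = F
((((x3 → ((x2 → x6) ⊕ x2)) → (((x3 ↔ x2) ↔ (x2 ↔ ((x2 ⊕ x3) ⊕ x6))) ⊕ (x3 ↔ x2))) ∧ x2) ⊕ ((x3 → x2) ⊕ x2)) ↔ x6 = F ↔ F = T

T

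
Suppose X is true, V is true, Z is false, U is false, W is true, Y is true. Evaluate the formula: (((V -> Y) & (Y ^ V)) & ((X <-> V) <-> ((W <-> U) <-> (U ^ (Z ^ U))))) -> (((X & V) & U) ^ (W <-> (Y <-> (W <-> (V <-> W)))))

T

V -> Y = T -> T = T
Y ^ V = T ^ T = F
(V -> Y) & (Y ^ V) = T & F = F
X <-> V = T <-> T = T
W <-> U = T <-> F = F
Z ^ U = F ^ F = F
U ^ (Z ^ U) = F ^ F = F
(W <-> U) <-> (U ^ (Z ^ U)) = F <-> F = T
(X <-> V) <-> ((W <-> U) <-> (U ^ (Z ^ U))) = T <-> T = T
((V -> Y) & (Y ^ V)) & ((X <-> V) <-> ((W <-> U) <-> (U ^ (Z ^ U)))) = F & T = F
X & V = T & T = T
(X & V) & U = T & F = F
V <-> W = T <-> T = T
W <-> (V <-> W) = T <-> T = T
Y <-> (W <-> (V <-> W)) = T <-> T = T
W <-> (Y <-> (W <-> (V <-> W))) = T <-> T = T
((X & V) & U) ^ (W <-> (Y <-> (W <-> (V <-> W)))) = F ^ T = T
(((V -> Y) & (Y ^ V)) & ((X <-> V) <-> ((W <-> U) <-> (U ^ (Z ^ U))))) -> (((X & V) & U) ^ (W <-> (Y <-> (W <-> (V <-> W))))) = F -> T = T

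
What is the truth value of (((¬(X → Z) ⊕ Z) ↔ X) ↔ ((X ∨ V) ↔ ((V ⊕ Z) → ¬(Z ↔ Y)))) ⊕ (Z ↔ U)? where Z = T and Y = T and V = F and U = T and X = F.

Substituting Z=T, Y=T, V=F, U=T, X=F:
X → Z = F → T = T
¬(X → Z) = ¬T = F
¬(X → Z) ⊕ Z = F ⊕ T = T
(¬(X → Z) ⊕ Z) ↔ X = T ↔ F = F
X ∨ V = F ∨ F = F
V ⊕ Z = F ⊕ T = T
Z ↔ Y = T ↔ T = T
¬(Z ↔ Y) = ¬T = F
(V ⊕ Z) → ¬(Z ↔ Y) = T → F = F
(X ∨ V) ↔ ((V ⊕ Z) → ¬(Z ↔ Y)) = F ↔ F = T
((¬(X → Z) ⊕ Z) ↔ X) ↔ ((X ∨ V) ↔ ((V ⊕ Z) → ¬(Z ↔ Y))) = F ↔ T = F
Z ↔ U = T ↔ T = T
(((¬(X → Z) ⊕ Z) ↔ X) ↔ ((X ∨ V) ↔ ((V ⊕ Z) → ¬(Z ↔ Y)))) ⊕ (Z ↔ U) = F ⊕ T = T

T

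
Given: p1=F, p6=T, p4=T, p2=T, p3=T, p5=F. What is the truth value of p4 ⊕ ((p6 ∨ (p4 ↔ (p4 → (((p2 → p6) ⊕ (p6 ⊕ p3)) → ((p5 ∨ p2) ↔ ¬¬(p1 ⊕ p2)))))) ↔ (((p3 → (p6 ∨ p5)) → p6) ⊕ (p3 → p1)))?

F

p2 → p6 = T → T = T
p6 ⊕ p3 = T ⊕ T = F
(p2 → p6) ⊕ (p6 ⊕ p3) = T ⊕ F = T
p5 ∨ p2 = F ∨ T = T
p1 ⊕ p2 = F ⊕ T = T
¬(p1 ⊕ p2) = ¬T = F
¬¬(p1 ⊕ p2) = ¬F = T
(p5 ∨ p2) ↔ ¬¬(p1 ⊕ p2) = T ↔ T = T
((p2 → p6) ⊕ (p6 ⊕ p3)) → ((p5 ∨ p2) ↔ ¬¬(p1 ⊕ p2)) = T → T = T
p4 → (((p2 → p6) ⊕ (p6 ⊕ p3)) → ((p5 ∨ p2) ↔ ¬¬(p1 ⊕ p2))) = T → T = T
p4 ↔ (p4 → (((p2 → p6) ⊕ (p6 ⊕ p3)) → ((p5 ∨ p2) ↔ ¬¬(p1 ⊕ p2)))) = T ↔ T = T
p6 ∨ (p4 ↔ (p4 → (((p2 → p6) ⊕ (p6 ⊕ p3)) → ((p5 ∨ p2) ↔ ¬¬(p1 ⊕ p2))))) = T ∨ T = T
p6 ∨ p5 = T ∨ F = T
p3 → (p6 ∨ p5) = T → T = T
(p3 → (p6 ∨ p5)) → p6 = T → T = T
p3 → p1 = T → F = F
((p3 → (p6 ∨ p5)) → p6) ⊕ (p3 → p1) = T ⊕ F = T
(p6 ∨ (p4 ↔ (p4 → (((p2 → p6) ⊕ (p6 ⊕ p3)) → ((p5 ∨ p2) ↔ ¬¬(p1 ⊕ p2)))))) ↔ (((p3 → (p6 ∨ p5)) → p6) ⊕ (p3 → p1)) = T ↔ T = T
p4 ⊕ ((p6 ∨ (p4 ↔ (p4 → (((p2 → p6) ⊕ (p6 ⊕ p3)) → ((p5 ∨ p2) ↔ ¬¬(p1 ⊕ p2)))))) ↔ (((p3 → (p6 ∨ p5)) → p6) ⊕ (p3 → p1))) = T ⊕ T = F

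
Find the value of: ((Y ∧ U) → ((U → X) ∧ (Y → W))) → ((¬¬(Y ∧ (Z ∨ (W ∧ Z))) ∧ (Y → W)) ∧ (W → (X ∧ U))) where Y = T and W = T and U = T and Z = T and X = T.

Substituting Y=T, W=T, U=T, Z=T, X=T:
Y ∧ U = T ∧ T = T
U → X = T → T = T
Y → W = T → T = T
(U → X) ∧ (Y → W) = T ∧ T = T
(Y ∧ U) → ((U → X) ∧ (Y → W)) = T → T = T
W ∧ Z = T ∧ T = T
Z ∨ (W ∧ Z) = T ∨ T = T
Y ∧ (Z ∨ (W ∧ Z)) = T ∧ T = T
¬(Y ∧ (Z ∨ (W ∧ Z))) = ¬T = F
¬¬(Y ∧ (Z ∨ (W ∧ Z))) = ¬F = T
Y → W = T → T = T
¬¬(Y ∧ (Z ∨ (W ∧ Z))) ∧ (Y → W) = T ∧ T = T
X ∧ U = T ∧ T = T
W → (X ∧ U) = T → T = T
(¬¬(Y ∧ (Z ∨ (W ∧ Z))) ∧ (Y → W)) ∧ (W → (X ∧ U)) = T ∧ T = T
((Y ∧ U) → ((U → X) ∧ (Y → W))) → ((¬¬(Y ∧ (Z ∨ (W ∧ Z))) ∧ (Y → W)) ∧ (W → (X ∧ U))) = T → T = T

T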